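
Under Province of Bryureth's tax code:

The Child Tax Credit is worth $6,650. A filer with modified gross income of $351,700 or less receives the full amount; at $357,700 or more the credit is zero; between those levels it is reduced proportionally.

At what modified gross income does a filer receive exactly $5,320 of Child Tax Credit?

$352,900

$5,320 is 5,320/6,650 of the full $6,650, so 1,330/6,650 of the $6,000 range has been used: income = $351,700 + $6,000 × 1,330/6,650 = $352,900.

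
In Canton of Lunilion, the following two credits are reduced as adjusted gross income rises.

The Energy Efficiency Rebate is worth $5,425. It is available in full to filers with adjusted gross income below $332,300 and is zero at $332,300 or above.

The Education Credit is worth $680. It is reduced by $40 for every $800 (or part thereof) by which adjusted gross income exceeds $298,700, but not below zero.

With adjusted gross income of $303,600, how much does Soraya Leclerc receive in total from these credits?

Energy Efficiency Rebate: $303,600 is below the $332,300 cutoff, so the full $5,425 applies.
Education Credit: income exceeds $298,700 by $4,900, which is 7 full-or-partial $800 increments; reduction = 7 × $40 = $280, leaving $400.
Total: $5,425 + $400 = $5,825.

$5,825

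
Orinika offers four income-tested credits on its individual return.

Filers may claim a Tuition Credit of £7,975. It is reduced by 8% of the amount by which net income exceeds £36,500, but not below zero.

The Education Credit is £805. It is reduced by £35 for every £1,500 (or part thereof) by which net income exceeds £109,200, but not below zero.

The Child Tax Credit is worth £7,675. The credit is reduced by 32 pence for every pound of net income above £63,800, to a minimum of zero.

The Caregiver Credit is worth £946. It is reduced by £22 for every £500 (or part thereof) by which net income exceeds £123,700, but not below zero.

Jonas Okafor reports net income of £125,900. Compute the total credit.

£2,044

Tuition Credit: 8% of the £89,400 excess over £36,500 is £7,152; credit = £7,975 − £7,152 = £823.
Education Credit: income exceeds £109,200 by £16,700, which is 12 full-or-partial £1,500 increments; reduction = 12 × £35 = £420, leaving £385.
Child Tax Credit: 32% of the £62,100 excess over £63,800 is £19,872 ≥ base, so the credit is £0.
Caregiver Credit: income exceeds £123,700 by £2,200, which is 5 full-or-partial £500 increments; reduction = 5 × £22 = £110, leaving £836.
Total: £823 + £385 + £0 + £836 = £2,044.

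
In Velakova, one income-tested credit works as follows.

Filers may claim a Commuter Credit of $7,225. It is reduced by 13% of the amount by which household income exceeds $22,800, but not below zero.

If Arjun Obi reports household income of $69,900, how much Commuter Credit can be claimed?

Commuter Credit: 13% of the $47,100 excess over $22,800 is $6,123; credit = $7,225 − $6,123 = $1,102.

$1,102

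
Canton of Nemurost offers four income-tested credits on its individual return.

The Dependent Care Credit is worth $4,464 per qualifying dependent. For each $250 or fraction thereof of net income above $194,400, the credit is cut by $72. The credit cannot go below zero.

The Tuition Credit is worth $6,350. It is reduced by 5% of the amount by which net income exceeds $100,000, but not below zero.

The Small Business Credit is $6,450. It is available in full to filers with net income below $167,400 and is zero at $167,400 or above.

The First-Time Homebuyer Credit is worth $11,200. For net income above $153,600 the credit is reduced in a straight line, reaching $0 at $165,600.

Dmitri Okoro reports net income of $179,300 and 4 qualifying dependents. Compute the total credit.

Dependent Care Credit: base = 4 × $4,464 = $17,856. $179,300 is at or below the $194,400 threshold, so the full $17,856 applies.
Tuition Credit: 5% of the $79,300 excess over $100,000 is $3,965; credit = $6,350 − $3,965 = $2,385.
Small Business Credit: $179,300 meets or exceeds the $167,400 cutoff, so the credit is $0.
First-Time Homebuyer Credit: $179,300 is at or above $165,600, so the credit is $0.
Total: $17,856 + $2,385 + $0 + $0 = $20,241.

$20,241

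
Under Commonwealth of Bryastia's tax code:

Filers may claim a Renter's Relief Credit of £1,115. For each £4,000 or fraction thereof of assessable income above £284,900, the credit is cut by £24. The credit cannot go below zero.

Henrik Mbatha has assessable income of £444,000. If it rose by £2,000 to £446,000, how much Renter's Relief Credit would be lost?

£24

At £444,000 — income exceeds £284,900 by £159,100, which is 40 full-or-partial £4,000 increments; reduction = 40 × £24 = £960, leaving £155.
At £446,000 — income exceeds £284,900 by £161,100, which is 41 full-or-partial £4,000 increments; reduction = 41 × £24 = £984, leaving £131.
Lost: £155 − £131 = £24.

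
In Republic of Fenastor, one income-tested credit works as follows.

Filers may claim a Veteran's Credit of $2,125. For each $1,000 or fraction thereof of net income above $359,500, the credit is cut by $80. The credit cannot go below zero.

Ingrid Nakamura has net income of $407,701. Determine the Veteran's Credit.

$0

Veteran's Credit: income exceeds $359,500 by $48,201 → 49 increments × $80 = $3,920 ≥ base, so the credit is $0.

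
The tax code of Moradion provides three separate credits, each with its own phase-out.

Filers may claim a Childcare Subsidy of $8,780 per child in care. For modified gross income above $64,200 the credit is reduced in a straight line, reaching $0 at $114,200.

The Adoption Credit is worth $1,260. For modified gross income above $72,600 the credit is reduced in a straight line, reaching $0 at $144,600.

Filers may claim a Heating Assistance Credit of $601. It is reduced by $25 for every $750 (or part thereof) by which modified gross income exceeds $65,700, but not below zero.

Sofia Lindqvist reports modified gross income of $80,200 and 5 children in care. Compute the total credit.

$31,080

Childcare Subsidy: base = 5 × $8,780 = $43,900. $80,200 is $16,000 into a $50,000 phase-out range, leaving 34,000/50,000 of the credit: $43,900 × 34,000/50,000 = $29,852.
Adoption Credit: $80,200 is $7,600 into a $72,000 phase-out range, leaving 64,400/72,000 of the credit: $1,260 × 64,400/72,000 = $1,127.
Heating Assistance Credit: income exceeds $65,700 by $14,500, which is 20 full-or-partial $750 increments; reduction = 20 × $25 = $500, leaving $101.
Total: $29,852 + $1,127 + $101 = $31,080.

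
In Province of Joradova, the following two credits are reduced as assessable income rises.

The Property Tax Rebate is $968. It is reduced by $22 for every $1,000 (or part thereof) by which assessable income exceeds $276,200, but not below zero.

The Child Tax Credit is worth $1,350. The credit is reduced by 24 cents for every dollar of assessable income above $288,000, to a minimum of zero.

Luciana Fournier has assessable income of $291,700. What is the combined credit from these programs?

Property Tax Rebate: income exceeds $276,200 by $15,500, which is 16 full-or-partial $1,000 increments; reduction = 16 × $22 = $352, leaving $616.
Child Tax Credit: 24% of the $3,700 excess over $288,000 is $888; credit = $1,350 − $888 = $462.
Total: $616 + $462 = $1,078.

$1,078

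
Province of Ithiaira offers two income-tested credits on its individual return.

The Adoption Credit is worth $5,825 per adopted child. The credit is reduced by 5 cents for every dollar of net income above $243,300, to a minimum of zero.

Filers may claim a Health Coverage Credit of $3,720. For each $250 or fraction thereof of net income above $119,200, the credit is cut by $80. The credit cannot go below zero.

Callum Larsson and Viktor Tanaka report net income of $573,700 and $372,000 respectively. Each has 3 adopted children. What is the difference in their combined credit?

$10,085

Callum ($573,700): Adoption Credit: base = 3 × $5,825 = $17,475. 5% of the $330,400 excess over $243,300 is $16,520; credit = $17,475 − $16,520 = $955. Health Coverage Credit: income exceeds $119,200 by $454,500 → 1818 increments × $80 = $145,440 ≥ base, so the credit is $0. total $955 + $0 = $955
Viktor ($372,000): Adoption Credit: base = 3 × $5,825 = $17,475. 5% of the $128,700 excess over $243,300 is $6,435; credit = $17,475 − $6,435 = $11,040. Health Coverage Credit: income exceeds $119,200 by $252,800 → 1012 increments × $80 = $80,960 ≥ base, so the credit is $0. total $11,040 + $0 = $11,040
Difference: |$955 − $11,040| = $10,085.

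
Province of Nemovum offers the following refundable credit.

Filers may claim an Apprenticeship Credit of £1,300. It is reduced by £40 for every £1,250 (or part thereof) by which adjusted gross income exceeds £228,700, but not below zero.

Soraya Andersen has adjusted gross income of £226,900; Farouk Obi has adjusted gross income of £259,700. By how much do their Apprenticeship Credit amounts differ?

£1,000

Soraya (£226,900): Apprenticeship Credit: £226,900 is at or below the £228,700 threshold, so the full £1,300 applies.
Farouk (£259,700): Apprenticeship Credit: income exceeds £228,700 by £31,000, which is 25 full-or-partial £1,250 increments; reduction = 25 × £40 = £1,000, leaving £300.
Difference: |£1,300 − £300| = £1,000.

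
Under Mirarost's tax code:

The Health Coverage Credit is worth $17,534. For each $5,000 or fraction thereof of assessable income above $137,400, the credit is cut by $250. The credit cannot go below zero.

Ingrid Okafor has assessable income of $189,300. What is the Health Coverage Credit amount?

$14,784

Health Coverage Credit: income exceeds $137,400 by $51,900, which is 11 full-or-partial $5,000 increments; reduction = 11 × $250 = $2,750, leaving $14,784.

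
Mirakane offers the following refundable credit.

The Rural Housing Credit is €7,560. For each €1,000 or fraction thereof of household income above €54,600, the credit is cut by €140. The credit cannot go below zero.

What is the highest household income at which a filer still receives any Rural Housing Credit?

After 53 increments the reduction is 53 × €140 = €7,420, leaving €140; one more increment wipes it out. Increment 53 ends at excess 53 × €1,000 = €53,000, so the highest qualifying income is €54,600 + €53,000 = €107,600.

€107,600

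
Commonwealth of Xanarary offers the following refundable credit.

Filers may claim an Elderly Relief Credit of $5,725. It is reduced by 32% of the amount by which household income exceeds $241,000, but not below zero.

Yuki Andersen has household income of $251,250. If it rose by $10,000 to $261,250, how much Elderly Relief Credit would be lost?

At $251,250 — 32% of the $10,250 excess over $241,000 is $3,280; credit = $5,725 − $3,280 = $2,445.
At $261,250 — 32% of the $20,250 excess over $241,000 is $6,480 ≥ base, so the credit is $0.
Lost: $2,445 − $0 = $2,445.

$2,445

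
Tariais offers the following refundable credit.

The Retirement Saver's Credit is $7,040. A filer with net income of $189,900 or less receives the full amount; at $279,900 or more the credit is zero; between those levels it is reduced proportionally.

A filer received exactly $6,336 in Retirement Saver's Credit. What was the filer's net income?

$6,336 is 6,336/7,040 of the full $7,040, so 704/7,040 of the $90,000 range has been used: income = $189,900 + $90,000 × 704/7,040 = $198,900.

$198,900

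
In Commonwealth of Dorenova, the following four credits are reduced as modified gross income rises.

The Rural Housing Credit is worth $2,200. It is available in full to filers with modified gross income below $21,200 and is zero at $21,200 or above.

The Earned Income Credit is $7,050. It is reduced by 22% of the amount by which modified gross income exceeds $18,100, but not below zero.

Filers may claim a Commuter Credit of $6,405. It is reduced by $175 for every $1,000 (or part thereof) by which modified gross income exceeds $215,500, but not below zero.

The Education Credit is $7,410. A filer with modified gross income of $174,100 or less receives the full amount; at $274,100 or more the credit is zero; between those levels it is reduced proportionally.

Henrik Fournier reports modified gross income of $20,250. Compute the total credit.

$22,592

Rural Housing Credit: $20,250 is below the $21,200 cutoff, so the full $2,200 applies.
Earned Income Credit: 22% of the $2,150 excess over $18,100 is $473; credit = $7,050 − $473 = $6,577.
Commuter Credit: $20,250 is at or below the $215,500 threshold, so the full $6,405 applies.
Education Credit: $20,250 is at or below the $174,100 threshold, so the full $7,410 applies.
Total: $2,200 + $6,577 + $6,405 + $7,410 = $22,592.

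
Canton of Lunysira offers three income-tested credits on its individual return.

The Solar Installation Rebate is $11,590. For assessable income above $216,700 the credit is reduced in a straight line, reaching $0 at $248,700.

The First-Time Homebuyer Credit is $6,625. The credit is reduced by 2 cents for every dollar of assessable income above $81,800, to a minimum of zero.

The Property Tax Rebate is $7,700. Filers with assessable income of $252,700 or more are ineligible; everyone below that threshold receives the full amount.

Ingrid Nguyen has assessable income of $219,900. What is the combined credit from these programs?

Solar Installation Rebate: $219,900 is $3,200 into a $32,000 phase-out range, leaving 28,800/32,000 of the credit: $11,590 × 28,800/32,000 = $10,431.
First-Time Homebuyer Credit: 2% of the $138,100 excess over $81,800 is $2,762; credit = $6,625 − $2,762 = $3,863.
Property Tax Rebate: $219,900 is below the $252,700 cutoff, so the full $7,700 applies.
Total: $10,431 + $3,863 + $7,700 = $21,994.

$21,994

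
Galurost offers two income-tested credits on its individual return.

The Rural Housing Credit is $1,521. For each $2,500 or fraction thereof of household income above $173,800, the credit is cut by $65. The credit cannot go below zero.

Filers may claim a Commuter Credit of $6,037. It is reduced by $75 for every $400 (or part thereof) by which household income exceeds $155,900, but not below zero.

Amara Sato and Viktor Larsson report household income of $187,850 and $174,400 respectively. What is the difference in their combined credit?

$2,800

Amara ($187,850): Rural Housing Credit: income exceeds $173,800 by $14,050, which is 6 full-or-partial $2,500 increments; reduction = 6 × $65 = $390, leaving $1,131. Commuter Credit: income exceeds $155,900 by $31,950, which is 80 full-or-partial $400 increments; reduction = 80 × $75 = $6,000, leaving $37. total $1,131 + $37 = $1,168
Viktor ($174,400): Rural Housing Credit: income exceeds $173,800 by $600, which is 1 full-or-partial $2,500 increment; reduction = 1 × $65 = $65, leaving $1,456. Commuter Credit: income exceeds $155,900 by $18,500, which is 47 full-or-partial $400 increments; reduction = 47 × $75 = $3,525, leaving $2,512. total $1,456 + $2,512 = $3,968
Difference: |$1,168 − $3,968| = $2,800.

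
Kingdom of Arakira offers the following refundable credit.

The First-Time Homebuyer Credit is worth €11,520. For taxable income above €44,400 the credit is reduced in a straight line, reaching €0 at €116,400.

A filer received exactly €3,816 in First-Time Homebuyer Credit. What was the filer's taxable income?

€3,816 is 3,816/11,520 of the full €11,520, so 7,704/11,520 of the €72,000 range has been used: income = €44,400 + €72,000 × 7,704/11,520 = €92,550.

€92,550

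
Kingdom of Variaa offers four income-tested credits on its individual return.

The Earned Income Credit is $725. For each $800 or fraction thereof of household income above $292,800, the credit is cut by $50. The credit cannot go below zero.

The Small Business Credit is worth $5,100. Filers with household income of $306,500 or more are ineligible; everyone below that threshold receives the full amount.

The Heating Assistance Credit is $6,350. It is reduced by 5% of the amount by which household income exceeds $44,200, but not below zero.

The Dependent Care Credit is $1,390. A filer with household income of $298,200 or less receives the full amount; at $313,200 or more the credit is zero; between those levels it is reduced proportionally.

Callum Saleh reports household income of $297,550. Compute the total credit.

$6,915

Earned Income Credit: income exceeds $292,800 by $4,750, which is 6 full-or-partial $800 increments; reduction = 6 × $50 = $300, leaving $425.
Small Business Credit: $297,550 is below the $306,500 cutoff, so the full $5,100 applies.
Heating Assistance Credit: 5% of the $253,350 excess over $44,200 is $12,667.50 ≥ base, so the credit is $0.
Dependent Care Credit: $297,550 is at or below the $298,200 threshold, so the full $1,390 applies.
Total: $425 + $5,100 + $0 + $1,390 = $6,915.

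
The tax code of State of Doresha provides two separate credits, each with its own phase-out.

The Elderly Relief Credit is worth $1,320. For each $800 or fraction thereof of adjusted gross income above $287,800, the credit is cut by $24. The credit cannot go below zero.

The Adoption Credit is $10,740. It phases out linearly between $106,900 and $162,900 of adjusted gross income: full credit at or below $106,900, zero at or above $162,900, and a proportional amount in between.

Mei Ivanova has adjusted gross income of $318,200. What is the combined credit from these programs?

Elderly Relief Credit: income exceeds $287,800 by $30,400, which is 38 full-or-partial $800 increments; reduction = 38 × $24 = $912, leaving $408.
Adoption Credit: $318,200 is at or above $162,900, so the credit is $0.
Total: $408 + $0 = $408.

$408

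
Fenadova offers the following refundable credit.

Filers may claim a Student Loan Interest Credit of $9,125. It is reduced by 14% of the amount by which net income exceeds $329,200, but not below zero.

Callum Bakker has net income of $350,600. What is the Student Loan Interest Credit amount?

$6,129

Student Loan Interest Credit: 14% of the $21,400 excess over $329,200 is $2,996; credit = $9,125 − $2,996 = $6,129.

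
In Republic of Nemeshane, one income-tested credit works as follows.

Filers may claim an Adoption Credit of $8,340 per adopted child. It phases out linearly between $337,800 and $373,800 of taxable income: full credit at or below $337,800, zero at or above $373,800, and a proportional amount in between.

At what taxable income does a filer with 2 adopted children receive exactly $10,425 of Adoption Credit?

$351,300

Full credit = 2 × $8,340 = $16,680.
$10,425 is 10,425/16,680 of the full $16,680, so 6,255/16,680 of the $36,000 range has been used: income = $337,800 + $36,000 × 6,255/16,680 = $351,300.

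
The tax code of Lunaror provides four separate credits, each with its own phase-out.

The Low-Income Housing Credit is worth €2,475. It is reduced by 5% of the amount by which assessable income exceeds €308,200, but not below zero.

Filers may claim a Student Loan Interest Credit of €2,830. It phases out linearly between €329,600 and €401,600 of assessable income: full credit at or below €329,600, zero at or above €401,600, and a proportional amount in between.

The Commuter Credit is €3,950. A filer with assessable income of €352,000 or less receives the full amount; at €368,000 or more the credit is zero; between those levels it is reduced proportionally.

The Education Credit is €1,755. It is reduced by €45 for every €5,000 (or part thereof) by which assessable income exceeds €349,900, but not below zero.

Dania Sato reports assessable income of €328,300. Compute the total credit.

Low-Income Housing Credit: 5% of the €20,100 excess over €308,200 is €1,005; credit = €2,475 − €1,005 = €1,470.
Student Loan Interest Credit: €328,300 is at or below the €329,600 threshold, so the full €2,830 applies.
Commuter Credit: €328,300 is at or below the €352,000 threshold, so the full €3,950 applies.
Education Credit: €328,300 is at or below the €349,900 threshold, so the full €1,755 applies.
Total: €1,470 + €2,830 + €3,950 + €1,755 = €10,005.

€10,005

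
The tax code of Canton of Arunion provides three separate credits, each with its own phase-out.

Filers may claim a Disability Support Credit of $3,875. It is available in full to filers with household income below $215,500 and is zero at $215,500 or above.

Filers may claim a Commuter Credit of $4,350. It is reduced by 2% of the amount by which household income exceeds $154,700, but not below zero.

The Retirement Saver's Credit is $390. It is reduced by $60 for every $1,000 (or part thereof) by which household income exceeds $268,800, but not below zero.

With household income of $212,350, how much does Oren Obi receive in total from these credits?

$7,462

Disability Support Credit: $212,350 is below the $215,500 cutoff, so the full $3,875 applies.
Commuter Credit: 2% of the $57,650 excess over $154,700 is $1,153; credit = $4,350 − $1,153 = $3,197.
Retirement Saver's Credit: $212,350 is at or below the $268,800 threshold, so the full $390 applies.
Total: $3,875 + $3,197 + $390 = $7,462.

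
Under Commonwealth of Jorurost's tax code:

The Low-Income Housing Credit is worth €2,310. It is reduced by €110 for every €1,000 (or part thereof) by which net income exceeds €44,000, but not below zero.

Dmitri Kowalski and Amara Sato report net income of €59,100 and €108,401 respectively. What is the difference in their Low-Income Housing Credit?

€550

Dmitri (€59,100): Low-Income Housing Credit: income exceeds €44,000 by €15,100, which is 16 full-or-partial €1,000 increments; reduction = 16 × €110 = €1,760, leaving €550.
Amara (€108,401): Low-Income Housing Credit: income exceeds €44,000 by €64,401 → 65 increments × €110 = €7,150 ≥ base, so the credit is €0.
Difference: |€550 − €0| = €550.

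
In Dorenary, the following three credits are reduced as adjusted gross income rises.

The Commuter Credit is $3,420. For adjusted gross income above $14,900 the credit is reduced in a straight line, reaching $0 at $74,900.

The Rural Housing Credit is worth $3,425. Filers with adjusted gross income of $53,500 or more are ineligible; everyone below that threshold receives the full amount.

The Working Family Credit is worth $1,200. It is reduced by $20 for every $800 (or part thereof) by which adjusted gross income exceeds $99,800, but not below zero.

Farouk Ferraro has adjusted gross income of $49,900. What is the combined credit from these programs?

$6,050

Commuter Credit: $49,900 is $35,000 into a $60,000 phase-out range, leaving 25,000/60,000 of the credit: $3,420 × 25,000/60,000 = $1,425.
Rural Housing Credit: $49,900 is below the $53,500 cutoff, so the full $3,425 applies.
Working Family Credit: $49,900 is at or below the $99,800 threshold, so the full $1,200 applies.
Total: $1,425 + $3,425 + $1,200 = $6,050.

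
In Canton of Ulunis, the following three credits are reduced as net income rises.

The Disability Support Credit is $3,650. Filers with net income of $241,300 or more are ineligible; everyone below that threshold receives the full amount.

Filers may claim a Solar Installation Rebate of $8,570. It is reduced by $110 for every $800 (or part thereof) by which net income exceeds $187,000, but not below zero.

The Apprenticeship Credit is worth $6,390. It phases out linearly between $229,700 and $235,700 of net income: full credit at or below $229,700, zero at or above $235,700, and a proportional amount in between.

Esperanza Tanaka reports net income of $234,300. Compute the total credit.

Disability Support Credit: $234,300 is below the $241,300 cutoff, so the full $3,650 applies.
Solar Installation Rebate: income exceeds $187,000 by $47,300, which is 60 full-or-partial $800 increments; reduction = 60 × $110 = $6,600, leaving $1,970.
Apprenticeship Credit: $234,300 is $4,600 into a $6,000 phase-out range, leaving 1,400/6,000 of the credit: $6,390 × 1,400/6,000 = $1,491.
Total: $3,650 + $1,970 + $1,491 = $7,111.

$7,111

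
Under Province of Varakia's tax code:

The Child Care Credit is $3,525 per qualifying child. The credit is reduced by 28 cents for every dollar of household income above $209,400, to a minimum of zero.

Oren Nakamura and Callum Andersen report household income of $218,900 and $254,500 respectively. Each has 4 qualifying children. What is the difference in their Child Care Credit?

Oren ($218,900): Child Care Credit: base = 4 × $3,525 = $14,100. 28% of the $9,500 excess over $209,400 is $2,660; credit = $14,100 − $2,660 = $11,440.
Callum ($254,500): Child Care Credit: base = 4 × $3,525 = $14,100. 28% of the $45,100 excess over $209,400 is $12,628; credit = $14,100 − $12,628 = $1,472.
Difference: |$11,440 − $1,472| = $9,968.

$9,968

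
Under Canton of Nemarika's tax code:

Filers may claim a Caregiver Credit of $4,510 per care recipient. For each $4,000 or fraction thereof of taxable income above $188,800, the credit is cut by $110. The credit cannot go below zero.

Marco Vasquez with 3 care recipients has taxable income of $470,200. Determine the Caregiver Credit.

$5,720

Caregiver Credit: base = 3 × $4,510 = $13,530. income exceeds $188,800 by $281,400, which is 71 full-or-partial $4,000 increments; reduction = 71 × $110 = $7,810, leaving $5,720.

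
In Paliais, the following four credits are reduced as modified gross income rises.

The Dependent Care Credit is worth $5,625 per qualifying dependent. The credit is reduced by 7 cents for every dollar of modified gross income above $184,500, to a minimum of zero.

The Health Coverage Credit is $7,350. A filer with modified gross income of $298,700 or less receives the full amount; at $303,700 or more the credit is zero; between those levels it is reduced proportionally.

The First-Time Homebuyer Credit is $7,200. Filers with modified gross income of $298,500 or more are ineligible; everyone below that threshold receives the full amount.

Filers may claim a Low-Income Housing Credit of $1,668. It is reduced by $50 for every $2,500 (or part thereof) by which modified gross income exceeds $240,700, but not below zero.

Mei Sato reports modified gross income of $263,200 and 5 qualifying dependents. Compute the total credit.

$38,384

Dependent Care Credit: base = 5 × $5,625 = $28,125. 7% of the $78,700 excess over $184,500 is $5,509; credit = $28,125 − $5,509 = $22,616.
Health Coverage Credit: $263,200 is at or below the $298,700 threshold, so the full $7,350 applies.
First-Time Homebuyer Credit: $263,200 is below the $298,500 cutoff, so the full $7,200 applies.
Low-Income Housing Credit: income exceeds $240,700 by $22,500, which is 9 full-or-partial $2,500 increments; reduction = 9 × $50 = $450, leaving $1,218.
Total: $22,616 + $7,350 + $7,200 + $1,218 = $38,384.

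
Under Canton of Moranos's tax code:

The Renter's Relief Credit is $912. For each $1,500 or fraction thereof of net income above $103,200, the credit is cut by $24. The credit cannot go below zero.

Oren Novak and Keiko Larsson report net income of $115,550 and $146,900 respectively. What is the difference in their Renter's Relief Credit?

Oren ($115,550): Renter's Relief Credit: income exceeds $103,200 by $12,350, which is 9 full-or-partial $1,500 increments; reduction = 9 × $24 = $216, leaving $696.
Keiko ($146,900): Renter's Relief Credit: income exceeds $103,200 by $43,700, which is 30 full-or-partial $1,500 increments; reduction = 30 × $24 = $720, leaving $192.
Difference: |$696 − $192| = $504.

$504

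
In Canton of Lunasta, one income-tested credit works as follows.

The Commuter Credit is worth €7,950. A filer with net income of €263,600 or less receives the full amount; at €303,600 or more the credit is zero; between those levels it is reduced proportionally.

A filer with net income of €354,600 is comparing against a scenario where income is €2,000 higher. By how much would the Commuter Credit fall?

€0

At €354,600 — €354,600 is at or above €303,600, so the credit is €0.
At €356,600 — €356,600 is at or above €303,600, so the credit is €0.
Lost: €0 − €0 = €0.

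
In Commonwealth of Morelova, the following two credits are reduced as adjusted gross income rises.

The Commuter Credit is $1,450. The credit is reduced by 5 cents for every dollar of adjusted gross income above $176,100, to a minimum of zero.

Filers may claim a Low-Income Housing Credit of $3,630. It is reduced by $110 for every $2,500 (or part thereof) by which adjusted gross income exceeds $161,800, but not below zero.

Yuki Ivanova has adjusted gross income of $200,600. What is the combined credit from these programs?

Commuter Credit: 5% of the $24,500 excess over $176,100 is $1,225; credit = $1,450 − $1,225 = $225.
Low-Income Housing Credit: income exceeds $161,800 by $38,800, which is 16 full-or-partial $2,500 increments; reduction = 16 × $110 = $1,760, leaving $1,870.
Total: $225 + $1,870 = $2,095.

$2,095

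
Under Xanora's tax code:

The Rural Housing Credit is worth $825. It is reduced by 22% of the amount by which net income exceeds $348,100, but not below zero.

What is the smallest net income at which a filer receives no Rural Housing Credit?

The credit falls by 22% of each dollar above $348,100, so it reaches zero when the excess is $825 / 22% = $3,750: income = $348,100 + $3,750 = $351,850.

$351,850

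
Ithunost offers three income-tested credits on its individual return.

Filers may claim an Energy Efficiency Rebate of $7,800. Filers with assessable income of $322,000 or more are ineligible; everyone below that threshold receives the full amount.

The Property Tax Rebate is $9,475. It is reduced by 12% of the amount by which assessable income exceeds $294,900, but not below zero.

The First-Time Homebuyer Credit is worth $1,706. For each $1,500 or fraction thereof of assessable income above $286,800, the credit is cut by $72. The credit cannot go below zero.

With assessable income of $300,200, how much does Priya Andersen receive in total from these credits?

Energy Efficiency Rebate: $300,200 is below the $322,000 cutoff, so the full $7,800 applies.
Property Tax Rebate: 12% of the $5,300 excess over $294,900 is $636; credit = $9,475 − $636 = $8,839.
First-Time Homebuyer Credit: income exceeds $286,800 by $13,400, which is 9 full-or-partial $1,500 increments; reduction = 9 × $72 = $648, leaving $1,058.
Total: $7,800 + $8,839 + $1,058 = $17,697.

$17,697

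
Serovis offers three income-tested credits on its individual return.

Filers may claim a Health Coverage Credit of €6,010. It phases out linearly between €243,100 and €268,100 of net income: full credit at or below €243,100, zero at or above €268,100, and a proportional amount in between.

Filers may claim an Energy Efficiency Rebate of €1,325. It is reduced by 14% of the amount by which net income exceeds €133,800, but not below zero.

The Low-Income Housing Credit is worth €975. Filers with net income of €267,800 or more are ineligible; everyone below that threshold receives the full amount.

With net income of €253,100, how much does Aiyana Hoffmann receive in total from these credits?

€4,581

Health Coverage Credit: €253,100 is €10,000 into a €25,000 phase-out range, leaving 15,000/25,000 of the credit: €6,010 × 15,000/25,000 = €3,606.
Energy Efficiency Rebate: 14% of the €119,300 excess over €133,800 is €16,702 ≥ base, so the credit is €0.
Low-Income Housing Credit: €253,100 is below the €267,800 cutoff, so the full €975 applies.
Total: €3,606 + €0 + €975 = €4,581.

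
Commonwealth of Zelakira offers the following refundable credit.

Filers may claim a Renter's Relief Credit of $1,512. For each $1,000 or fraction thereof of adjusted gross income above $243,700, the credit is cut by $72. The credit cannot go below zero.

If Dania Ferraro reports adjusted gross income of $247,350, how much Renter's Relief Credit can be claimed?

$1,224

Renter's Relief Credit: income exceeds $243,700 by $3,650, which is 4 full-or-partial $1,000 increments; reduction = 4 × $72 = $288, leaving $1,224.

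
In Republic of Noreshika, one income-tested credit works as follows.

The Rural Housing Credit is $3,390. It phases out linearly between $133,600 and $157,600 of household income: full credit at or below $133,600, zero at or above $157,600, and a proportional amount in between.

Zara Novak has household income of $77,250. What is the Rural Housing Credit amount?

$3,390

Rural Housing Credit: $77,250 is at or below the $133,600 threshold, so the full $3,390 applies.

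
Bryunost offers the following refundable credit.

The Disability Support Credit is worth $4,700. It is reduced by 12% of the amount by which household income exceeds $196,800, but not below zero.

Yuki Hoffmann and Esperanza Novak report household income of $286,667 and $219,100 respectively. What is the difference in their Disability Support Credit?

$2,024

Yuki ($286,667): Disability Support Credit: 12% of the $89,867 excess over $196,800 is $10,784.04 ≥ base, so the credit is $0.
Esperanza ($219,100): Disability Support Credit: 12% of the $22,300 excess over $196,800 is $2,676; credit = $4,700 − $2,676 = $2,024.
Difference: |$0 − $2,024| = $2,024.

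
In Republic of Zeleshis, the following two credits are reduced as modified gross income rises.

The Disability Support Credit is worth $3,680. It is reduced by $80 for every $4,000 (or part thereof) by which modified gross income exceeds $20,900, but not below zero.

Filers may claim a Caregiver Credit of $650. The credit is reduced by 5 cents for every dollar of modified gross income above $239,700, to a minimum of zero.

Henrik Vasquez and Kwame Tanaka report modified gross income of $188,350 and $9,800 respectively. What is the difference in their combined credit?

Henrik ($188,350): Disability Support Credit: income exceeds $20,900 by $167,450, which is 42 full-or-partial $4,000 increments; reduction = 42 × $80 = $3,360, leaving $320. Caregiver Credit: $188,350 is at or below the $239,700 threshold, so the full $650 applies. total $320 + $650 = $970
Kwame ($9,800): Disability Support Credit: $9,800 is at or below the $20,900 threshold, so the full $3,680 applies. Caregiver Credit: $9,800 is at or below the $239,700 threshold, so the full $650 applies. total $3,680 + $650 = $4,330
Difference: |$970 − $4,330| = $3,360.

$3,360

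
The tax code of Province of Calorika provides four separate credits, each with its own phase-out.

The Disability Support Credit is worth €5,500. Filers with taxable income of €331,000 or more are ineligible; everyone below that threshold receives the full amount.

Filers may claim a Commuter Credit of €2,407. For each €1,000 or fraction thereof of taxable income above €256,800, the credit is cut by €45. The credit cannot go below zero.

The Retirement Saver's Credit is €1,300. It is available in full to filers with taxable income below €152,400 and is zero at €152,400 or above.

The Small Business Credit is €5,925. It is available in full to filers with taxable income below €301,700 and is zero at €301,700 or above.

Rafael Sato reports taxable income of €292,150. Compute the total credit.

Disability Support Credit: €292,150 is below the €331,000 cutoff, so the full €5,500 applies.
Commuter Credit: income exceeds €256,800 by €35,350, which is 36 full-or-partial €1,000 increments; reduction = 36 × €45 = €1,620, leaving €787.
Retirement Saver's Credit: €292,150 meets or exceeds the €152,400 cutoff, so the credit is €0.
Small Business Credit: €292,150 is below the €301,700 cutoff, so the full €5,925 applies.
Total: €5,500 + €787 + €0 + €5,925 = €12,212.

€12,212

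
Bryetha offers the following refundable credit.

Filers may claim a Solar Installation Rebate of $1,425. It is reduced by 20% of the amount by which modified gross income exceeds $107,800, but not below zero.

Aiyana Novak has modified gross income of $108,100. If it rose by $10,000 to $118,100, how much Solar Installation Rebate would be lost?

$1,365

At $108,100 — 20% of the $300 excess over $107,800 is $60; credit = $1,425 − $60 = $1,365.
At $118,100 — 20% of the $10,300 excess over $107,800 is $2,060 ≥ base, so the credit is $0.
Lost: $1,365 − $0 = $1,365.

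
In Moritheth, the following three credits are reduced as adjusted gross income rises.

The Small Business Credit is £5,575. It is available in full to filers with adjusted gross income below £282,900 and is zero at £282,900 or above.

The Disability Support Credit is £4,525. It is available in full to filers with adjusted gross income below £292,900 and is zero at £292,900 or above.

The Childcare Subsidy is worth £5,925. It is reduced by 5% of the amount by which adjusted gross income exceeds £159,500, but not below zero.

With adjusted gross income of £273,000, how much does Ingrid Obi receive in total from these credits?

£10,350

Small Business Credit: £273,000 is below the £282,900 cutoff, so the full £5,575 applies.
Disability Support Credit: £273,000 is below the £292,900 cutoff, so the full £4,525 applies.
Childcare Subsidy: 5% of the £113,500 excess over £159,500 is £5,675; credit = £5,925 − £5,675 = £250.
Total: £5,575 + £4,525 + £250 = £10,350.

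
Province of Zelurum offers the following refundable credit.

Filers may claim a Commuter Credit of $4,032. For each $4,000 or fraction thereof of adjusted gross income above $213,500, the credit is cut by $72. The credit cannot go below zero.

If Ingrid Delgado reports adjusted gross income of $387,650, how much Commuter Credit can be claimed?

$864

Commuter Credit: income exceeds $213,500 by $174,150, which is 44 full-or-partial $4,000 increments; reduction = 44 × $72 = $3,168, leaving $864.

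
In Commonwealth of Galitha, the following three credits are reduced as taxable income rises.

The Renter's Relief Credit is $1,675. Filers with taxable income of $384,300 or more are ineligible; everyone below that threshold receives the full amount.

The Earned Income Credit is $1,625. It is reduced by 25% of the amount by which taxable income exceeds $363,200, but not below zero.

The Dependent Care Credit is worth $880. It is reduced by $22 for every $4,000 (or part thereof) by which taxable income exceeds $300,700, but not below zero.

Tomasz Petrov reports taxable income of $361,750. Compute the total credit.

$3,828

Renter's Relief Credit: $361,750 is below the $384,300 cutoff, so the full $1,675 applies.
Earned Income Credit: $361,750 is at or below the $363,200 threshold, so the full $1,625 applies.
Dependent Care Credit: income exceeds $300,700 by $61,050, which is 16 full-or-partial $4,000 increments; reduction = 16 × $22 = $352, leaving $528.
Total: $1,675 + $1,625 + $528 = $3,828.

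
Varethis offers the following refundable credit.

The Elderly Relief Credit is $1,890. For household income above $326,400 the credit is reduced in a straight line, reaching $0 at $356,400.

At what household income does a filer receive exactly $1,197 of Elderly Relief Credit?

$1,197 is 1,197/1,890 of the full $1,890, so 693/1,890 of the $30,000 range has been used: income = $326,400 + $30,000 × 693/1,890 = $337,400.

$337,400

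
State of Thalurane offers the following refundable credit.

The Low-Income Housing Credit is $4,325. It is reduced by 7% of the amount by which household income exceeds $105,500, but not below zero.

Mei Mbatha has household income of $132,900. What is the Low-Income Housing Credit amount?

$2,407

Low-Income Housing Credit: 7% of the $27,400 excess over $105,500 is $1,918; credit = $4,325 − $1,918 = $2,407.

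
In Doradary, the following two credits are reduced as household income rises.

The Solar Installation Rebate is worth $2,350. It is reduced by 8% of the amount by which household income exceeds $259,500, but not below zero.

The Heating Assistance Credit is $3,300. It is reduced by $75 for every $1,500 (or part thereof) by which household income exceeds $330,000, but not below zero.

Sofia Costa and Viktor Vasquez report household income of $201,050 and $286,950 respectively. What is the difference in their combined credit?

Sofia ($201,050): Solar Installation Rebate: $201,050 is at or below the $259,500 threshold, so the full $2,350 applies. Heating Assistance Credit: $201,050 is at or below the $330,000 threshold, so the full $3,300 applies. total $2,350 + $3,300 = $5,650
Viktor ($286,950): Solar Installation Rebate: 8% of the $27,450 excess over $259,500 is $2,196; credit = $2,350 − $2,196 = $154. Heating Assistance Credit: $286,950 is at or below the $330,000 threshold, so the full $3,300 applies. total $154 + $3,300 = $3,454
Difference: |$5,650 − $3,454| = $2,196.

$2,196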